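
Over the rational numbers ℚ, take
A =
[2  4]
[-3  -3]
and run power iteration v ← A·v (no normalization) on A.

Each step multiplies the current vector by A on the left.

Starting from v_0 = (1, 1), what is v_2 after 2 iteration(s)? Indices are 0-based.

v_2 = (-12, 0)

v_0 = (1, 1).
v_1 = A·v_0 = (6, -6).
v_2 = A·v_1 = (-12, 0).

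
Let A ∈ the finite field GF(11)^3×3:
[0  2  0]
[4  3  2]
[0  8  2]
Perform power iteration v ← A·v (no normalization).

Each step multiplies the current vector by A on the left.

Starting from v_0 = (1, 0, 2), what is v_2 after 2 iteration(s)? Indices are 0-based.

v_2 = (5, 10, 6)

v_0 = (1, 0, 2).
v_1 = A·v_0 = (0, 8, 4).
v_2 = A·v_1 = (5, 10, 6).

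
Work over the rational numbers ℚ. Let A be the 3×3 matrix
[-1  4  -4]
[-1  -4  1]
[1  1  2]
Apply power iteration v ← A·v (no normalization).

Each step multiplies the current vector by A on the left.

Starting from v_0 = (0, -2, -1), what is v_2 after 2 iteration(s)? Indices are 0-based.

v_0 = (0, -2, -1).
v_1 = A·v_0 = (-4, 7, -4).
v_2 = A·v_1 = (48, -28, -5).

v_2 = (48, -28, -5)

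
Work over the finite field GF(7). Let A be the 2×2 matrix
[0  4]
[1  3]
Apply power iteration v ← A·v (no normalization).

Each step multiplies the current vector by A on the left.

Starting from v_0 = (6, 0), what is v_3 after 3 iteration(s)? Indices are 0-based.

v_3 = (2, 1)

v_0 = (6, 0).
v_1 = A·v_0 = (0, 6).
v_2 = A·v_1 = (3, 4).
v_3 = A·v_2 = (2, 1).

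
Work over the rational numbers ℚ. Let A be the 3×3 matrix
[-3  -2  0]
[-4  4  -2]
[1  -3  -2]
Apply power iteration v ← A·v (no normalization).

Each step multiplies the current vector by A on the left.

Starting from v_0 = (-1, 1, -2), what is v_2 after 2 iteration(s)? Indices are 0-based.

v_2 = (-27, 44, -35)

v_0 = (-1, 1, -2).
v_1 = A·v_0 = (1, 12, 0).
v_2 = A·v_1 = (-27, 44, -35).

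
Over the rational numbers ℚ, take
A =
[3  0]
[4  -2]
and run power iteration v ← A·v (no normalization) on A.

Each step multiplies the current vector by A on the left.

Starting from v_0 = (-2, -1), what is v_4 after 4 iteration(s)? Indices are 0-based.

v_0 = (-2, -1).
v_1 = A·v_0 = (-6, -6).
v_2 = A·v_1 = (-18, -12).
v_3 = A·v_2 = (-54, -48).
v_4 = A·v_3 = (-162, -120).

v_4 = (-162, -120)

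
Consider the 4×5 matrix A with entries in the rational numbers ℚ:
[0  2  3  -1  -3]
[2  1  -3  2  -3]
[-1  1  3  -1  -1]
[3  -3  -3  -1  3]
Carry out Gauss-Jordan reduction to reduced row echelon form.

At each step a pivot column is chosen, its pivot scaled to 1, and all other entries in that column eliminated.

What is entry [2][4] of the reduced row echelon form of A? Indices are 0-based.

M[2][4] = -2/3

pivot(0,0): swap R0↔R1
pivot(0,0)=2: scale R0 → (1, 1/2, -3/2, 1, -3/2)
  clear (2,0): R2 −= (-1)R0 → (0, 3/2, 3/2, 0, -5/2)
  clear (3,0): R3 −= (3)R0 → (0, -9/2, 3/2, -4, 15/2)
pivot(1,1)=2: scale R1 → (0, 1, 3/2, -1/2, -3/2)
  clear (0,1): R0 −= (1/2)R1 → (1, 0, -9/4, 5/4, -3/4)
  clear (2,1): R2 −= (3/2)R1 → (0, 0, -3/4, 3/4, -1/4)
  clear (3,1): R3 −= (-9/2)R1 → (0, 0, 33/4, -25/4, 3/4)
pivot(2,2)=-3/4: scale R2 → (0, 0, 1, -1, 1/3)
  clear (0,2): R0 −= (-9/4)R2 → (1, 0, 0, -1, 0)
  clear (1,2): R1 −= (3/2)R2 → (0, 1, 0, 1, -2)
  clear (3,2): R3 −= (33/4)R2 → (0, 0, 0, 2, -2)
pivot(3,3)=2: scale R3 → (0, 0, 0, 1, -1)
  clear (0,3): R0 −= (-1)R3 → (1, 0, 0, 0, -1)
  clear (1,3): R1 −= (1)R3 → (0, 1, 0, 0, -1)
  clear (2,3): R2 −= (-1)R3 → (0, 0, 1, 0, -2/3)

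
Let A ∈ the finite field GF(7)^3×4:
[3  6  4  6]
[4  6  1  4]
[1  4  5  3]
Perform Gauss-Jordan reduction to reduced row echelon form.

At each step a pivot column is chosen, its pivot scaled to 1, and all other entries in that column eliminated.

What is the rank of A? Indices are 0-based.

rank = 3

[1] R0 /= 3  ⇒  (1, 2, 6, 2)
     R1 -= 4·R0  ⇒  (0, 5, 5, 3)
     R2 -= 1·R0  ⇒  (0, 2, 6, 1)
[2] R1 /= 5  ⇒  (0, 1, 1, 2)
     R0 -= 2·R1  ⇒  (1, 0, 4, 5)
     R2 -= 2·R1  ⇒  (0, 0, 4, 4)
[3] R2 /= 4  ⇒  (0, 0, 1, 1)
     R0 -= 4·R2  ⇒  (1, 0, 0, 1)
     R1 -= 1·R2  ⇒  (0, 1, 0, 1)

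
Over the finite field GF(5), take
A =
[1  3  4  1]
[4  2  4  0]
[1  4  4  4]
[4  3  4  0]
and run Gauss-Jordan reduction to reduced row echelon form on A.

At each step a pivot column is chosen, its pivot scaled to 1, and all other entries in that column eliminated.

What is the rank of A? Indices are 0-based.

rank = 4

[1] R0 /= 1  ⇒  (1, 3, 4, 1)
     R1 -= 4·R0  ⇒  (0, 0, 3, 1)
     R2 -= 1·R0  ⇒  (0, 1, 0, 3)
     R3 -= 4·R0  ⇒  (0, 1, 3, 1)
[2] R1 <-> R2
[2] R1 /= 1  ⇒  (0, 1, 0, 3)
     R0 -= 3·R1  ⇒  (1, 0, 4, 2)
     R3 -= 1·R1  ⇒  (0, 0, 3, 3)
[3] R2 /= 3  ⇒  (0, 0, 1, 2)
     R0 -= 4·R2  ⇒  (1, 0, 0, 4)
     R3 -= 3·R2  ⇒  (0, 0, 0, 2)
[4] R3 /= 2  ⇒  (0, 0, 0, 1)
     R0 -= 4·R3  ⇒  (1, 0, 0, 0)
     R1 -= 3·R3  ⇒  (0, 1, 0, 0)
     R2 -= 2·R3  ⇒  (0, 0, 1, 0)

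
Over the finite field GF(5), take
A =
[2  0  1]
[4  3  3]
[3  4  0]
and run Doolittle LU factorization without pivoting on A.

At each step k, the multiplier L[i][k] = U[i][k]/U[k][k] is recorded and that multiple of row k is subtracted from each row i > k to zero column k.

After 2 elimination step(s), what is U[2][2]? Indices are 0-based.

[col 0] pivot 2
  R1 -= 2*R0 → (0, 3, 1)  (L[1][0] := 2)
  R2 -= 4*R0 → (0, 4, 1)  (L[2][0] := 4)
[col 1] pivot 3
  R2 -= 3*R1 → (0, 0, 3)  (L[2][1] := 3)

U[2][2] = 3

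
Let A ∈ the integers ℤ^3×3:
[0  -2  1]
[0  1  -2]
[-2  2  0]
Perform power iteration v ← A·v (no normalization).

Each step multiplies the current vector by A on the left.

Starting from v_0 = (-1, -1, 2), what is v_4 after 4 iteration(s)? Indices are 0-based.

v_0 = (-1, -1, 2).
v_1 = A·v_0 = (4, -5, 0).
v_2 = A·v_1 = (10, -5, -18).
v_3 = A·v_2 = (-8, 31, -30).
v_4 = A·v_3 = (-92, 91, 78).

v_4 = (-92, 91, 78)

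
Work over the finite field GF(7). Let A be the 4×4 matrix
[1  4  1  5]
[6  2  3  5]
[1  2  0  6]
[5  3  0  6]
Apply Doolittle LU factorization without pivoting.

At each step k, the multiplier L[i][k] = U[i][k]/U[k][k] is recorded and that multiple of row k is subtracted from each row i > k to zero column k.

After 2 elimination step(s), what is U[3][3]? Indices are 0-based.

Step 1: pivot at (0,0) is 1.
  row1 ← row1 − (6)·row0  ⇒  L[1][0]=6, U row1=(0, 6, 4, 3)
  row2 ← row2 − (1)·row0  ⇒  L[2][0]=1, U row2=(0, 5, 6, 1)
  row3 ← row3 − (5)·row0  ⇒  L[3][0]=5, U row3=(0, 4, 2, 2)
Step 2: pivot at (1,1) is 6.
  row2 ← row2 − (2)·row1  ⇒  L[2][1]=2, U row2=(0, 0, 5, 2)
  row3 ← row3 − (3)·row1  ⇒  L[3][1]=3, U row3=(0, 0, 4, 0)

U[3][3] = 0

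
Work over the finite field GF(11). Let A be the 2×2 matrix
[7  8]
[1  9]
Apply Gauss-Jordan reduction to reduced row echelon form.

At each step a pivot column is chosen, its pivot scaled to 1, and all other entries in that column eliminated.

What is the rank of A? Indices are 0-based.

pivot(0,0)=7: scale R0 → (1, 9)
  clear (1,0): R1 −= (1)R0 → (0, 0)
col 1: no nonzero at/below row 1; advance.

rank = 1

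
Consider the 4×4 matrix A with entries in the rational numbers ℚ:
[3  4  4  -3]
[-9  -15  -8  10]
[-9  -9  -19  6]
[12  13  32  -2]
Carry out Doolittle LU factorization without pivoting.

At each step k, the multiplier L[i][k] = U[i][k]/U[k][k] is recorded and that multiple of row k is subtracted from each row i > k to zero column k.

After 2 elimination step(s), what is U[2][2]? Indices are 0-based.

U[2][2] = -3

Step 1: pivot at (0,0) is 3.
  row1 ← row1 − (-3)·row0  ⇒  L[1][0]=-3, U row1=(0, -3, 4, 1)
  row2 ← row2 − (-3)·row0  ⇒  L[2][0]=-3, U row2=(0, 3, -7, -3)
  row3 ← row3 − (4)·row0  ⇒  L[3][0]=4, U row3=(0, -3, 16, 10)
Step 2: pivot at (1,1) is -3.
  row2 ← row2 − (-1)·row1  ⇒  L[2][1]=-1, U row2=(0, 0, -3, -2)
  row3 ← row3 − (1)·row1  ⇒  L[3][1]=1, U row3=(0, 0, 12, 9)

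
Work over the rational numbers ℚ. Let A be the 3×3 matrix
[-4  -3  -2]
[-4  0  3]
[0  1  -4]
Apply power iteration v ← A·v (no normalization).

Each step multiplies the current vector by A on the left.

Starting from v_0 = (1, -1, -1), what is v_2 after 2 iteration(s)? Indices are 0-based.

v_2 = (11, 5, -19)

v_0 = (1, -1, -1).
v_1 = A·v_0 = (1, -7, 3).
v_2 = A·v_1 = (11, 5, -19).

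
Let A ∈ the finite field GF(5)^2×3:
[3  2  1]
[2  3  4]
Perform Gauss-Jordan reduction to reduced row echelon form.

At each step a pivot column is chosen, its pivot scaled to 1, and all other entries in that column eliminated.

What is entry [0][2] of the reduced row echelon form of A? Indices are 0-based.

M[0][2] = 2

[1] R0 /= 3  ⇒  (1, 4, 2)
     R1 -= 2·R0  ⇒  (0, 0, 0)
column 1 empty below row 1
column 2 empty below row 1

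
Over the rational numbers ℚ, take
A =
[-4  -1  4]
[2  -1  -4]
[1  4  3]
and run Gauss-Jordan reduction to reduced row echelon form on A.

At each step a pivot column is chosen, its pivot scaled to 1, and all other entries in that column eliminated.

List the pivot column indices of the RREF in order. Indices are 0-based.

pivot columns: 0, 1, 2

pivot(0,0)=-4: scale R0 → (1, 1/4, -1)
  clear (1,0): R1 −= (2)R0 → (0, -3/2, -2)
  clear (2,0): R2 −= (1)R0 → (0, 15/4, 4)
pivot(1,1)=-3/2: scale R1 → (0, 1, 4/3)
  clear (0,1): R0 −= (1/4)R1 → (1, 0, -4/3)
  clear (2,1): R2 −= (15/4)R1 → (0, 0, -1)
pivot(2,2)=-1: scale R2 → (0, 0, 1)
  clear (0,2): R0 −= (-4/3)R2 → (1, 0, 0)
  clear (1,2): R1 −= (4/3)R2 → (0, 1, 0)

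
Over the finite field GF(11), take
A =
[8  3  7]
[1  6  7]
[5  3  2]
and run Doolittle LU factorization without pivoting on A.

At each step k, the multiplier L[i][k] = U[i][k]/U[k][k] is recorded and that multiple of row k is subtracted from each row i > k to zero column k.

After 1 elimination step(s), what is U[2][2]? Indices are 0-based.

U[2][2] = 10

Step 1: pivot at (0,0) is 8.
  row1 ← row1 − (7)·row0  ⇒  L[1][0]=7, U row1=(0, 7, 2)
  row2 ← row2 − (2)·row0  ⇒  L[2][0]=2, U row2=(0, 8, 10)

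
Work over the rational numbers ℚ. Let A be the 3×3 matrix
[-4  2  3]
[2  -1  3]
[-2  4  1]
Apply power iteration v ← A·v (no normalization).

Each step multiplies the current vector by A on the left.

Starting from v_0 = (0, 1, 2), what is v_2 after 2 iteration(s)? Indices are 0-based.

v_0 = (0, 1, 2).
v_1 = A·v_0 = (8, 5, 6).
v_2 = A·v_1 = (-4, 29, 10).

v_2 = (-4, 29, 10)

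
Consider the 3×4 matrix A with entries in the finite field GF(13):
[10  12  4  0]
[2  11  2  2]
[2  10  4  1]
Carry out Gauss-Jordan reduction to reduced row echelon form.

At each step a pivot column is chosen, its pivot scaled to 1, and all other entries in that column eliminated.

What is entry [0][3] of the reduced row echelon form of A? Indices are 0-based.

step 1: normalize row 0 (÷10) = (1, 9, 3, 0)
  row 1: subtract 2×row0 = (0, 6, 9, 2)
  row 2: subtract 2×row0 = (0, 5, 11, 1)
step 2: normalize row 1 (÷6) = (0, 1, 8, 9)
  row 0: subtract 9×row1 = (1, 0, 9, 10)
  row 2: subtract 5×row1 = (0, 0, 10, 8)
step 3: normalize row 2 (÷10) = (0, 0, 1, 6)
  row 0: subtract 9×row2 = (1, 0, 0, 8)
  row 1: subtract 8×row2 = (0, 1, 0, 0)

M[0][3] = 8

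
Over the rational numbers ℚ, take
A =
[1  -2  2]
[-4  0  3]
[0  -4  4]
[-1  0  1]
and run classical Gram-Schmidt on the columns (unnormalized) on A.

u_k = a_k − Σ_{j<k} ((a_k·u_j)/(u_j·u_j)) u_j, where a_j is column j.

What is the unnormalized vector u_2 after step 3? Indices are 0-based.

Step 1: u_0 = a_0 = (1, -4, 0, -1).
Step 2: u_1 = a_1 − (-1/9)·u_0 = (-17/9, -4/9, -4, -1/9).
Step 3: u_2 = a_2 − (-11/18)·u_0 − (-191/178)·u_1 = (52/89, 7/89, -26/89, 24/89).

u_2 = (52/89, 7/89, -26/89, 24/89)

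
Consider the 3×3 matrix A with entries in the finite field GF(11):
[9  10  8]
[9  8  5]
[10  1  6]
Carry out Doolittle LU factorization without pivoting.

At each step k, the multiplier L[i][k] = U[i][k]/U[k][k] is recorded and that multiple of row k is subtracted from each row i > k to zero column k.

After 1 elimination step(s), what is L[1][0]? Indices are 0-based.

L[1][0] = 1

[col 0] pivot 9
  R1 -= 1*R0 → (0, 9, 8)  (L[1][0] := 1)
  R2 -= 6*R0 → (0, 7, 2)  (L[2][0] := 6)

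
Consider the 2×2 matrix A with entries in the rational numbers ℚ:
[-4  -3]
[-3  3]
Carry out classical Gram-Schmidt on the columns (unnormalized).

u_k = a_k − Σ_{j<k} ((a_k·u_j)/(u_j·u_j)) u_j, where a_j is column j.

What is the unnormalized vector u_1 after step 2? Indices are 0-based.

u_1 = (-63/25, 84/25)

Step 1: u_0 = a_0 = (-4, -3).
Step 2: u_1 = a_1 − (3/25)·u_0 = (-63/25, 84/25).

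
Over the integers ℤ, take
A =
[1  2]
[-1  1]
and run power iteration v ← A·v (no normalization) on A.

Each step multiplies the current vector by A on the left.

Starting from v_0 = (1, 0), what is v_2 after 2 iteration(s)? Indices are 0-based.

v_2 = (-1, -2)

v_0 = (1, 0).
v_1 = A·v_0 = (1, -1).
v_2 = A·v_1 = (-1, -2).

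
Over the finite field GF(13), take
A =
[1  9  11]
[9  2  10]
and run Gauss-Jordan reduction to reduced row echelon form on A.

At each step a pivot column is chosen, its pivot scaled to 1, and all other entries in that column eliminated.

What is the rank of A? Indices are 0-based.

rank = 2

[1] R0 /= 1  ⇒  (1, 9, 11)
     R1 -= 9·R0  ⇒  (0, 12, 2)
[2] R1 /= 12  ⇒  (0, 1, 11)
     R0 -= 9·R1  ⇒  (1, 0, 3)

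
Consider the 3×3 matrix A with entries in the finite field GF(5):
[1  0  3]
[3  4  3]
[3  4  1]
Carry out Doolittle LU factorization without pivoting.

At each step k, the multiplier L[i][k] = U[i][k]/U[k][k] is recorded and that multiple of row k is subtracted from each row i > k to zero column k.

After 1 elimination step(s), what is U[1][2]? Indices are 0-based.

[col 0] pivot 1
  R1 -= 3*R0 → (0, 4, 4)  (L[1][0] := 3)
  R2 -= 3*R0 → (0, 4, 2)  (L[2][0] := 3)

U[1][2] = 4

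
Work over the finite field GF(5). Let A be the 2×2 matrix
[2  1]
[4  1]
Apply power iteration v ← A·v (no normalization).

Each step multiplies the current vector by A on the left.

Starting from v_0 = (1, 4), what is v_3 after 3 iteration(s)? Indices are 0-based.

v_3 = (2, 2)

v_0 = (1, 4).
v_1 = A·v_0 = (1, 3).
v_2 = A·v_1 = (0, 2).
v_3 = A·v_2 = (2, 2).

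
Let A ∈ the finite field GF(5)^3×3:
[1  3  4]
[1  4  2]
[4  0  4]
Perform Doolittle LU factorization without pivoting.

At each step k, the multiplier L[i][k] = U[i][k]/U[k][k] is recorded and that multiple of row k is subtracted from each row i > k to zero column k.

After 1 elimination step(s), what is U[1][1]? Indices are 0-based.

k=0: U[0][0]=1
  eliminate (1,0): mult=1, new row 1: (0, 1, 3); set L[1][0]=1
  eliminate (2,0): mult=4, new row 2: (0, 3, 3); set L[2][0]=4

U[1][1] = 1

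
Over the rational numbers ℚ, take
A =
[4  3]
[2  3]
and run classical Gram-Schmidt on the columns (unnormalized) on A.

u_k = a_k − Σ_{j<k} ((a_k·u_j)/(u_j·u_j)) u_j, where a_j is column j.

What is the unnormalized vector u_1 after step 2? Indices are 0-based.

Step 1: u_0 = a_0 = (4, 2).
Step 2: u_1 = a_1 − (9/10)·u_0 = (-3/5, 6/5).

u_1 = (-3/5, 6/5)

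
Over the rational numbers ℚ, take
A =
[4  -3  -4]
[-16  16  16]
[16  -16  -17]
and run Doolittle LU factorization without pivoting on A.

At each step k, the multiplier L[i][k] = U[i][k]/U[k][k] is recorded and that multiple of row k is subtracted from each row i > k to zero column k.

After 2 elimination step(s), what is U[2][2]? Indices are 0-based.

k=0: U[0][0]=4
  eliminate (1,0): mult=-4, new row 1: (0, 4, 0); set L[1][0]=-4
  eliminate (2,0): mult=4, new row 2: (0, -4, -1); set L[2][0]=4
k=1: U[1][1]=4
  eliminate (2,1): mult=-1, new row 2: (0, 0, -1); set L[2][1]=-1

U[2][2] = -1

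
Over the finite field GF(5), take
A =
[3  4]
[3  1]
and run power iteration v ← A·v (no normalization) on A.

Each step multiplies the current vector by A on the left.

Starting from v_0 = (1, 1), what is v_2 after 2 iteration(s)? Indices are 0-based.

v_2 = (2, 0)

v_0 = (1, 1).
v_1 = A·v_0 = (2, 4).
v_2 = A·v_1 = (2, 0).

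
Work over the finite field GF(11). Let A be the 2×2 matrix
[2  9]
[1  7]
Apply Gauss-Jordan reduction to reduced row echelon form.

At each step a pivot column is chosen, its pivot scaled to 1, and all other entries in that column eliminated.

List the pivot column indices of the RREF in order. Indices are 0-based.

pivot columns: 0, 1

[1] R0 /= 2  ⇒  (1, 10)
     R1 -= 1·R0  ⇒  (0, 8)
[2] R1 /= 8  ⇒  (0, 1)
     R0 -= 10·R1  ⇒  (1, 0)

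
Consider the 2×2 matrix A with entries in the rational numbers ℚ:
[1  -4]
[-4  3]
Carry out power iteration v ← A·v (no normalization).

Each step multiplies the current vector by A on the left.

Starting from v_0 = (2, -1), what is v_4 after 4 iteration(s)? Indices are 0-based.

v_4 = (1762, -2225)

v_0 = (2, -1).
v_1 = A·v_0 = (6, -11).
v_2 = A·v_1 = (50, -57).
v_3 = A·v_2 = (278, -371).
v_4 = A·v_3 = (1762, -2225).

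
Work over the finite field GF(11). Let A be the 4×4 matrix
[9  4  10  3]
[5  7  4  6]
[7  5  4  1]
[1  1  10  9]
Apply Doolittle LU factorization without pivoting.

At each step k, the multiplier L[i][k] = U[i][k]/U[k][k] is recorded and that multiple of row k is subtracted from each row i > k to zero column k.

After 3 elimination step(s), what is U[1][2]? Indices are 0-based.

U[1][2] = 7

[col 0] pivot 9
  R1 -= 3*R0 → (0, 6, 7, 8)  (L[1][0] := 3)
  R2 -= 2*R0 → (0, 8, 6, 6)  (L[2][0] := 2)
  R3 -= 5*R0 → (0, 3, 4, 5)  (L[3][0] := 5)
[col 1] pivot 6
  R2 -= 5*R1 → (0, 0, 4, 10)  (L[2][1] := 5)
  R3 -= 6*R1 → (0, 0, 6, 1)  (L[3][1] := 6)
[col 2] pivot 4
  R3 -= 7*R2 → (0, 0, 0, 8)  (L[3][2] := 7)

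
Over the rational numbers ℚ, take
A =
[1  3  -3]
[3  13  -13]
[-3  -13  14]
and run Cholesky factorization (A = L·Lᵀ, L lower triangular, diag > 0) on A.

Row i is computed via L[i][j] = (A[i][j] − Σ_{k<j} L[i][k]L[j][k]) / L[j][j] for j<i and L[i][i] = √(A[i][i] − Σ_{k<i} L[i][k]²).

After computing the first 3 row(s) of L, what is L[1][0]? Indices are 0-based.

L[1][0] = 3

Step 1: L[0][0] = √(1) = 1.
  L[1][0] = (3) / L[0][0] = 3.
Step 2: L[1][1] = √(4) = 2.
  L[2][0] = (-3) / L[0][0] = -3.
  L[2][1] = (-4) / L[1][1] = -2.
Step 3: L[2][2] = √(1) = 1.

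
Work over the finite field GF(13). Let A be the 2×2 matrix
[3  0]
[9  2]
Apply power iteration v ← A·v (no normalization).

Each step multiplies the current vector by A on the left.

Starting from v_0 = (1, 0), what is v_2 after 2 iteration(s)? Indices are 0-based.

v_0 = (1, 0).
v_1 = A·v_0 = (3, 9).
v_2 = A·v_1 = (9, 6).

v_2 = (9, 6)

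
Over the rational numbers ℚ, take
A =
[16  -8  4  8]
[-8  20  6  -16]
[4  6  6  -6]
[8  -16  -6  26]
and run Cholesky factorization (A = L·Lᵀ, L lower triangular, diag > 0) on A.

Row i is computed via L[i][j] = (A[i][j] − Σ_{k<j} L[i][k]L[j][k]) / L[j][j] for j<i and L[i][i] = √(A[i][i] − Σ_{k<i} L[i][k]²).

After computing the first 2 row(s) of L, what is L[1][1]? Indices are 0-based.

Step 1: L[0][0] = √(16) = 4.
  L[1][0] = (-8) / L[0][0] = -2.
Step 2: L[1][1] = √(16) = 4.

L[1][1] = 4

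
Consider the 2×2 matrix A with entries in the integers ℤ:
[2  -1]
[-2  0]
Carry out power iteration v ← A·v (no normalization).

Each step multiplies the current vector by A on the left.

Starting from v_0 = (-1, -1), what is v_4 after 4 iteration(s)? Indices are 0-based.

v_4 = (-28, 20)

v_0 = (-1, -1).
v_1 = A·v_0 = (-1, 2).
v_2 = A·v_1 = (-4, 2).
v_3 = A·v_2 = (-10, 8).
v_4 = A·v_3 = (-28, 20).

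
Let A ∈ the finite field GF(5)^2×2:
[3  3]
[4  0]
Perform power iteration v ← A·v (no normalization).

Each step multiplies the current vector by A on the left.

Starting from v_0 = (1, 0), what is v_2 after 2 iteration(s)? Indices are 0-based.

v_0 = (1, 0).
v_1 = A·v_0 = (3, 4).
v_2 = A·v_1 = (1, 2).

v_2 = (1, 2)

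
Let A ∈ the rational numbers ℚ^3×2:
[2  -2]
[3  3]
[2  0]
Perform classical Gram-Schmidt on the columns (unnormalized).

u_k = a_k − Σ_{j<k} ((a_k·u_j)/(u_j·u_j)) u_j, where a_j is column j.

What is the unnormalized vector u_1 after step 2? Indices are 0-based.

Step 1: u_0 = a_0 = (2, 3, 2).
Step 2: u_1 = a_1 − (5/17)·u_0 = (-44/17, 36/17, -10/17).

u_1 = (-44/17, 36/17, -10/17)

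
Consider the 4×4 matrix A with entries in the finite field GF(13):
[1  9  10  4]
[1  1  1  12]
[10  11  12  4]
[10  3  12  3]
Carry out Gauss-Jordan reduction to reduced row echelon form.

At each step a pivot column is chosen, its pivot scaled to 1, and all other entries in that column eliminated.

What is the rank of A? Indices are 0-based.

step 1: normalize row 0 (÷1) = (1, 9, 10, 4)
  row 1: subtract 1×row0 = (0, 5, 4, 8)
  row 2: subtract 10×row0 = (0, 12, 3, 3)
  row 3: subtract 10×row0 = (0, 4, 3, 2)
step 2: normalize row 1 (÷5) = (0, 1, 6, 12)
  row 0: subtract 9×row1 = (1, 0, 8, 0)
  row 2: subtract 12×row1 = (0, 0, 9, 2)
  row 3: subtract 4×row1 = (0, 0, 5, 6)
step 3: normalize row 2 (÷9) = (0, 0, 1, 6)
  row 0: subtract 8×row2 = (1, 0, 0, 4)
  row 1: subtract 6×row2 = (0, 1, 0, 2)
  row 3: subtract 5×row2 = (0, 0, 0, 2)
step 4: normalize row 3 (÷2) = (0, 0, 0, 1)
  row 0: subtract 4×row3 = (1, 0, 0, 0)
  row 1: subtract 2×row3 = (0, 1, 0, 0)
  row 2: subtract 6×row3 = (0, 0, 1, 0)

rank = 4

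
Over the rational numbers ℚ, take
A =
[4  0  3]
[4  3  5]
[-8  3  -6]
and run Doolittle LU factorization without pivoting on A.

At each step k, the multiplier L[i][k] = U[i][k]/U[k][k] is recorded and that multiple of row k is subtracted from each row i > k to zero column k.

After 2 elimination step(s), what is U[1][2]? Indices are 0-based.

U[1][2] = 2

Step 1: pivot at (0,0) is 4.
  row1 ← row1 − (1)·row0  ⇒  L[1][0]=1, U row1=(0, 3, 2)
  row2 ← row2 − (-2)·row0  ⇒  L[2][0]=-2, U row2=(0, 3, 0)
Step 2: pivot at (1,1) is 3.
  row2 ← row2 − (1)·row1  ⇒  L[2][1]=1, U row2=(0, 0, -2)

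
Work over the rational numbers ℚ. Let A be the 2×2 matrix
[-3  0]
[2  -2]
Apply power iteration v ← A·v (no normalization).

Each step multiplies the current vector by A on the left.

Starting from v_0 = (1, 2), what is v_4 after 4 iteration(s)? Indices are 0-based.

v_0 = (1, 2).
v_1 = A·v_0 = (-3, -2).
v_2 = A·v_1 = (9, -2).
v_3 = A·v_2 = (-27, 22).
v_4 = A·v_3 = (81, -98).

v_4 = (81, -98)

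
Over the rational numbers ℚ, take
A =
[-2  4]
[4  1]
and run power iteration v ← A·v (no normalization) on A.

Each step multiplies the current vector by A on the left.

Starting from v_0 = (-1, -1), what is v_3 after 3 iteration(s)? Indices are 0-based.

v_3 = (-20, -77)

v_0 = (-1, -1).
v_1 = A·v_0 = (-2, -5).
v_2 = A·v_1 = (-16, -13).
v_3 = A·v_2 = (-20, -77).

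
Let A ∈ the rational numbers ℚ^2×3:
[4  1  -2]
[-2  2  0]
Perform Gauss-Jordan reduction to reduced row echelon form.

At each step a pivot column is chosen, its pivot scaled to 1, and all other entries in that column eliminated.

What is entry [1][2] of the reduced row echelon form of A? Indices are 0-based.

M[1][2] = -2/5

pivot(0,0)=4: scale R0 → (1, 1/4, -1/2)
  clear (1,0): R1 −= (-2)R0 → (0, 5/2, -1)
pivot(1,1)=5/2: scale R1 → (0, 1, -2/5)
  clear (0,1): R0 −= (1/4)R1 → (1, 0, -2/5)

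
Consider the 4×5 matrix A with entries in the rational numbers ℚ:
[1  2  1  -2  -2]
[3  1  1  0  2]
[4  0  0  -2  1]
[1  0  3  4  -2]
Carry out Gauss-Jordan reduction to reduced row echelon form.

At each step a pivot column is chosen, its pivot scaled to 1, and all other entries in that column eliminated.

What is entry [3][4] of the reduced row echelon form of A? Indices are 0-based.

M[3][4] = 11/6

step 1: normalize row 0 (÷1) = (1, 2, 1, -2, -2)
  row 1: subtract 3×row0 = (0, -5, -2, 6, 8)
  row 2: subtract 4×row0 = (0, -8, -4, 6, 9)
  row 3: subtract 1×row0 = (0, -2, 2, 6, 0)
step 2: normalize row 1 (÷-5) = (0, 1, 2/5, -6/5, -8/5)
  row 0: subtract 2×row1 = (1, 0, 1/5, 2/5, 6/5)
  row 2: subtract -8×row1 = (0, 0, -4/5, -18/5, -19/5)
  row 3: subtract -2×row1 = (0, 0, 14/5, 18/5, -16/5)
step 3: normalize row 2 (÷-4/5) = (0, 0, 1, 9/2, 19/4)
  row 0: subtract 1/5×row2 = (1, 0, 0, -1/2, 1/4)
  row 1: subtract 2/5×row2 = (0, 1, 0, -3, -7/2)
  row 3: subtract 14/5×row2 = (0, 0, 0, -9, -33/2)
step 4: normalize row 3 (÷-9) = (0, 0, 0, 1, 11/6)
  row 0: subtract -1/2×row3 = (1, 0, 0, 0, 7/6)
  row 1: subtract -3×row3 = (0, 1, 0, 0, 2)
  row 2: subtract 9/2×row3 = (0, 0, 1, 0, -7/2)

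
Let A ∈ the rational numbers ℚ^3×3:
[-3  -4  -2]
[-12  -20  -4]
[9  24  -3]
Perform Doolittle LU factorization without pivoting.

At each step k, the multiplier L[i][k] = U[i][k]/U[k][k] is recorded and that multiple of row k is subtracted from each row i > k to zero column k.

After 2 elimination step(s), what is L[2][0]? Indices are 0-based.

k=0: U[0][0]=-3
  eliminate (1,0): mult=4, new row 1: (0, -4, 4); set L[1][0]=4
  eliminate (2,0): mult=-3, new row 2: (0, 12, -9); set L[2][0]=-3
k=1: U[1][1]=-4
  eliminate (2,1): mult=-3, new row 2: (0, 0, 3); set L[2][1]=-3

L[2][0] = -3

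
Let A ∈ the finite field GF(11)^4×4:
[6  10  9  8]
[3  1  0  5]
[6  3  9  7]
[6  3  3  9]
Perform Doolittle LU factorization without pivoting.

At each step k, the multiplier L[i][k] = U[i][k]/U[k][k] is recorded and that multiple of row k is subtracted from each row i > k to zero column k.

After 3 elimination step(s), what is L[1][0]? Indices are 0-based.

Step 1: pivot at (0,0) is 6.
  row1 ← row1 − (6)·row0  ⇒  L[1][0]=6, U row1=(0, 7, 1, 1)
  row2 ← row2 − (1)·row0  ⇒  L[2][0]=1, U row2=(0, 4, 0, 10)
  row3 ← row3 − (1)·row0  ⇒  L[3][0]=1, U row3=(0, 4, 5, 1)
Step 2: pivot at (1,1) is 7.
  row2 ← row2 − (10)·row1  ⇒  L[2][1]=10, U row2=(0, 0, 1, 0)
  row3 ← row3 − (10)·row1  ⇒  L[3][1]=10, U row3=(0, 0, 6, 2)
Step 3: pivot at (2,2) is 1.
  row3 ← row3 − (6)·row2  ⇒  L[3][2]=6, U row3=(0, 0, 0, 2)

L[1][0] = 6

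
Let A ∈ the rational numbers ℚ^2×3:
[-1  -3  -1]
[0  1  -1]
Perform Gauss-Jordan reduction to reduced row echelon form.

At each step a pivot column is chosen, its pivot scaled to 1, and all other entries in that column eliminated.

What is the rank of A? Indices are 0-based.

rank = 2

step 1: normalize row 0 (÷-1) = (1, 3, 1)
step 2: normalize row 1 (÷1) = (0, 1, -1)
  row 0: subtract 3×row1 = (1, 0, 4)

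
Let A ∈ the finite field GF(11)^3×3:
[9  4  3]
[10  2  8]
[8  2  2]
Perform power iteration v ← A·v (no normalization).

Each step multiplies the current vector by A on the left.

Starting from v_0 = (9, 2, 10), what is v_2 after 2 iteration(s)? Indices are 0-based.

v_2 = (9, 7, 7)

v_0 = (9, 2, 10).
v_1 = A·v_0 = (9, 9, 8).
v_2 = A·v_1 = (9, 7, 7).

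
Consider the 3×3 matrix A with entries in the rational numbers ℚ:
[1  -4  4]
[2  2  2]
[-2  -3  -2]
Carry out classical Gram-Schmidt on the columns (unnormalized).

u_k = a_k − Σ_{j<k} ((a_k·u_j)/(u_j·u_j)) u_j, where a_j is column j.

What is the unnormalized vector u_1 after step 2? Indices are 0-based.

u_1 = (-14/3, 2/3, -5/3)

Step 1: u_0 = a_0 = (1, 2, -2).
Step 2: u_1 = a_1 − (2/3)·u_0 = (-14/3, 2/3, -5/3).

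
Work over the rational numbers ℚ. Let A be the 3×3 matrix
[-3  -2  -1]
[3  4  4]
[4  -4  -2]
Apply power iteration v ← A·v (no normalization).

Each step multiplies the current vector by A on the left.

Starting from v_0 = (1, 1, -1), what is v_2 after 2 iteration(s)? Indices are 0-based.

v_0 = (1, 1, -1).
v_1 = A·v_0 = (-4, 3, 2).
v_2 = A·v_1 = (4, 8, -32).

v_2 = (4, 8, -32)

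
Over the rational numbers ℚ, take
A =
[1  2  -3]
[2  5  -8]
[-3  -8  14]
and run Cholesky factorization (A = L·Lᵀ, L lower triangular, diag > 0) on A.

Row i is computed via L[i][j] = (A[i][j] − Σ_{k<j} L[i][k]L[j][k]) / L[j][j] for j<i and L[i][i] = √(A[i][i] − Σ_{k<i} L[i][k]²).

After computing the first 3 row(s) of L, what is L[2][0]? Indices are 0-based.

Step 1: L[0][0] = √(1) = 1.
  L[1][0] = (2) / L[0][0] = 2.
Step 2: L[1][1] = √(1) = 1.
  L[2][0] = (-3) / L[0][0] = -3.
  L[2][1] = (-2) / L[1][1] = -2.
Step 3: L[2][2] = √(1) = 1.

L[2][0] = -3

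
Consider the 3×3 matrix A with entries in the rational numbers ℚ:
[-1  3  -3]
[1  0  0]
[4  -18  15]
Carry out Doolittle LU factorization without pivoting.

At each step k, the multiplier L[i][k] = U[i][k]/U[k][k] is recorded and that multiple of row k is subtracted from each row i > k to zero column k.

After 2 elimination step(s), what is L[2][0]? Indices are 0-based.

L[2][0] = -4

Step 1: pivot at (0,0) is -1.
  row1 ← row1 − (-1)·row0  ⇒  L[1][0]=-1, U row1=(0, 3, -3)
  row2 ← row2 − (-4)·row0  ⇒  L[2][0]=-4, U row2=(0, -6, 3)
Step 2: pivot at (1,1) is 3.
  row2 ← row2 − (-2)·row1  ⇒  L[2][1]=-2, U row2=(0, 0, -3)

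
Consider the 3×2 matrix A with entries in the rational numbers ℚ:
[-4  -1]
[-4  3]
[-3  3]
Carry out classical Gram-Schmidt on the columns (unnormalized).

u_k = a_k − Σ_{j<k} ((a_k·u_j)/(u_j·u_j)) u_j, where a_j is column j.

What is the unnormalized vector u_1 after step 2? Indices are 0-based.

u_1 = (-109/41, 55/41, 72/41)

Step 1: u_0 = a_0 = (-4, -4, -3).
Step 2: u_1 = a_1 − (-17/41)·u_0 = (-109/41, 55/41, 72/41).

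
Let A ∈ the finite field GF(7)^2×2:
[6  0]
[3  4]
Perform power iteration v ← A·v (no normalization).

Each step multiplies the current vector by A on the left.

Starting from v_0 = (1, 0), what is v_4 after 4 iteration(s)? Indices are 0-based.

v_0 = (1, 0).
v_1 = A·v_0 = (6, 3).
v_2 = A·v_1 = (1, 2).
v_3 = A·v_2 = (6, 4).
v_4 = A·v_3 = (1, 6).

v_4 = (1, 6)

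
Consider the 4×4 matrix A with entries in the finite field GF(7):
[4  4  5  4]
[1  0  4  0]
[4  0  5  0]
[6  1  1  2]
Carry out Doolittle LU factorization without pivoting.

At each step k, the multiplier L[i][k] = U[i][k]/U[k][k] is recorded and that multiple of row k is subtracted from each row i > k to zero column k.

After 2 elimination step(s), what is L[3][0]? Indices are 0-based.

Step 1: pivot at (0,0) is 4.
  row1 ← row1 − (2)·row0  ⇒  L[1][0]=2, U row1=(0, 6, 1, 6)
  row2 ← row2 − (1)·row0  ⇒  L[2][0]=1, U row2=(0, 3, 0, 3)
  row3 ← row3 − (5)·row0  ⇒  L[3][0]=5, U row3=(0, 2, 4, 3)
Step 2: pivot at (1,1) is 6.
  row2 ← row2 − (4)·row1  ⇒  L[2][1]=4, U row2=(0, 0, 3, 0)
  row3 ← row3 − (5)·row1  ⇒  L[3][1]=5, U row3=(0, 0, 6, 1)

L[3][0] = 5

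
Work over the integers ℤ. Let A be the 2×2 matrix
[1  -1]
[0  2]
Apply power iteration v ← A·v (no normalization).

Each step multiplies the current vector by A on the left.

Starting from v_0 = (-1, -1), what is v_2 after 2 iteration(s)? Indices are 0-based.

v_2 = (2, -4)

v_0 = (-1, -1).
v_1 = A·v_0 = (0, -2).
v_2 = A·v_1 = (2, -4).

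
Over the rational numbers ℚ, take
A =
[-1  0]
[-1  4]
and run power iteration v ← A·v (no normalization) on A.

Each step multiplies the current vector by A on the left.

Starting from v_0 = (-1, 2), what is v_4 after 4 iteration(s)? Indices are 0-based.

v_4 = (-1, 563)

v_0 = (-1, 2).
v_1 = A·v_0 = (1, 9).
v_2 = A·v_1 = (-1, 35).
v_3 = A·v_2 = (1, 141).
v_4 = A·v_3 = (-1, 563).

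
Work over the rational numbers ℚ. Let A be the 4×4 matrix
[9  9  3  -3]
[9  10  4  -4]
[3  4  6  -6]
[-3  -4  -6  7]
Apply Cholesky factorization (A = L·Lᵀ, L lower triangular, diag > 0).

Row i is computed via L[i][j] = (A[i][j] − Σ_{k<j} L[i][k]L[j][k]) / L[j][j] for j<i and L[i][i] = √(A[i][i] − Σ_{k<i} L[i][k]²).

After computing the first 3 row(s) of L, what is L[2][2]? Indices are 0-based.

L[2][2] = 2

Step 1: L[0][0] = √(9) = 3.
  L[1][0] = (9) / L[0][0] = 3.
Step 2: L[1][1] = √(1) = 1.
  L[2][0] = (3) / L[0][0] = 1.
  L[2][1] = (1) / L[1][1] = 1.
Step 3: L[2][2] = √(4) = 2.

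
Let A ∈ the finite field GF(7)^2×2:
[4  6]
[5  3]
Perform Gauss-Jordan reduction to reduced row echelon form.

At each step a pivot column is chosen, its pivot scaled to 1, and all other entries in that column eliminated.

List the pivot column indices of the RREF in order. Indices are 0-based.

pivot columns: 0, 1

[1] R0 /= 4  ⇒  (1, 5)
     R1 -= 5·R0  ⇒  (0, 6)
[2] R1 /= 6  ⇒  (0, 1)
     R0 -= 5·R1  ⇒  (1, 0)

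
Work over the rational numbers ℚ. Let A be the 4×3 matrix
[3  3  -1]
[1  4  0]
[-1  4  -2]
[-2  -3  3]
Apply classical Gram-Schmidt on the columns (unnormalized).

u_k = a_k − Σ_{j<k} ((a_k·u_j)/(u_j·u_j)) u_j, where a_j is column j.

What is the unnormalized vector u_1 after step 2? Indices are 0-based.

u_1 = (0, 3, 5, -1)

Step 1: u_0 = a_0 = (3, 1, -1, -2).
Step 2: u_1 = a_1 − (1)·u_0 = (0, 3, 5, -1).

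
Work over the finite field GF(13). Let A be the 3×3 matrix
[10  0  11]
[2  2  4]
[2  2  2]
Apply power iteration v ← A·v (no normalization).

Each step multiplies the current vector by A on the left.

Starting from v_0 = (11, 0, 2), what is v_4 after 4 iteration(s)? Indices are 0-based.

v_4 = (11, 5, 11)

v_0 = (11, 0, 2).
v_1 = A·v_0 = (2, 4, 0).
v_2 = A·v_1 = (7, 12, 12).
v_3 = A·v_2 = (7, 8, 10).
v_4 = A·v_3 = (11, 5, 11).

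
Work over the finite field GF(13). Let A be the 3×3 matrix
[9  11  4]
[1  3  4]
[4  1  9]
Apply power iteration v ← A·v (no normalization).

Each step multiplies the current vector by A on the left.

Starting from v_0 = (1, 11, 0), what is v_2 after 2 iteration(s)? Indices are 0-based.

v_0 = (1, 11, 0).
v_1 = A·v_0 = (0, 8, 2).
v_2 = A·v_1 = (5, 6, 0).

v_2 = (5, 6, 0)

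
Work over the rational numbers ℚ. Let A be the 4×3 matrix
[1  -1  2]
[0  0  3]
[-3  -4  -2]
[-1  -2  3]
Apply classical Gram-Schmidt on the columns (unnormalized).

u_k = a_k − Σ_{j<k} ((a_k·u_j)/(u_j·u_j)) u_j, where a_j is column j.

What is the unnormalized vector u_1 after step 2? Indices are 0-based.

u_1 = (-24/11, 0, -5/11, -9/11)

Step 1: u_0 = a_0 = (1, 0, -3, -1).
Step 2: u_1 = a_1 − (13/11)·u_0 = (-24/11, 0, -5/11, -9/11).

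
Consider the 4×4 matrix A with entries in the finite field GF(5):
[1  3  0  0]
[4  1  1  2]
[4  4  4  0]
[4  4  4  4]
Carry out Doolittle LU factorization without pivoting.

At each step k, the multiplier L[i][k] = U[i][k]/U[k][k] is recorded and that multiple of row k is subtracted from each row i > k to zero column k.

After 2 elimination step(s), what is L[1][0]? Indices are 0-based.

k=0: U[0][0]=1
  eliminate (1,0): mult=4, new row 1: (0, 4, 1, 2); set L[1][0]=4
  eliminate (2,0): mult=4, new row 2: (0, 2, 4, 0); set L[2][0]=4
  eliminate (3,0): mult=4, new row 3: (0, 2, 4, 4); set L[3][0]=4
k=1: U[1][1]=4
  eliminate (2,1): mult=3, new row 2: (0, 0, 1, 4); set L[2][1]=3
  eliminate (3,1): mult=3, new row 3: (0, 0, 1, 3); set L[3][1]=3

L[1][0] = 4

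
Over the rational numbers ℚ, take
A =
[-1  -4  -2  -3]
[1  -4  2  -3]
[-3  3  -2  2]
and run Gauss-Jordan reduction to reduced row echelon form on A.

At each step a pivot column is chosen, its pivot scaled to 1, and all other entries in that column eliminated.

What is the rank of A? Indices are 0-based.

rank = 3

step 1: normalize row 0 (÷-1) = (1, 4, 2, 3)
  row 1: subtract 1×row0 = (0, -8, 0, -6)
  row 2: subtract -3×row0 = (0, 15, 4, 11)
step 2: normalize row 1 (÷-8) = (0, 1, 0, 3/4)
  row 0: subtract 4×row1 = (1, 0, 2, 0)
  row 2: subtract 15×row1 = (0, 0, 4, -1/4)
step 3: normalize row 2 (÷4) = (0, 0, 1, -1/16)
  row 0: subtract 2×row2 = (1, 0, 0, 1/8)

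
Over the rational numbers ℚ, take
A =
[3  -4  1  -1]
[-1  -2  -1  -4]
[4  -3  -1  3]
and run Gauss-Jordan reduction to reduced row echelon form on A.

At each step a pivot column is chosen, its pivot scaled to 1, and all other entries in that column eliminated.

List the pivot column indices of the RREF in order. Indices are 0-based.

step 1: normalize row 0 (÷3) = (1, -4/3, 1/3, -1/3)
  row 1: subtract -1×row0 = (0, -10/3, -2/3, -13/3)
  row 2: subtract 4×row0 = (0, 7/3, -7/3, 13/3)
step 2: normalize row 1 (÷-10/3) = (0, 1, 1/5, 13/10)
  row 0: subtract -4/3×row1 = (1, 0, 3/5, 7/5)
  row 2: subtract 7/3×row1 = (0, 0, -14/5, 13/10)
step 3: normalize row 2 (÷-14/5) = (0, 0, 1, -13/28)
  row 0: subtract 3/5×row2 = (1, 0, 0, 47/28)
  row 1: subtract 1/5×row2 = (0, 1, 0, 39/28)

pivot columns: 0, 1, 2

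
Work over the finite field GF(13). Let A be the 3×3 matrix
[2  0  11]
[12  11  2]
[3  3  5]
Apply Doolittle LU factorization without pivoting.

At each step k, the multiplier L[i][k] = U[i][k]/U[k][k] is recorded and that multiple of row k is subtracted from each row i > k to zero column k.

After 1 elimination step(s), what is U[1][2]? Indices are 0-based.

Step 1: pivot at (0,0) is 2.
  row1 ← row1 − (6)·row0  ⇒  L[1][0]=6, U row1=(0, 11, 1)
  row2 ← row2 − (8)·row0  ⇒  L[2][0]=8, U row2=(0, 3, 8)

U[1][2] = 1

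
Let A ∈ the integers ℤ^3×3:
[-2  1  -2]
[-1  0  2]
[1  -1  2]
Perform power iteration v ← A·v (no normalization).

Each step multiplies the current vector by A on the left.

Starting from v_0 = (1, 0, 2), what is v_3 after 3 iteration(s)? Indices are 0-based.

v_3 = (4, -3, -9)

v_0 = (1, 0, 2).
v_1 = A·v_0 = (-6, 3, 5).
v_2 = A·v_1 = (5, 16, 1).
v_3 = A·v_2 = (4, -3, -9).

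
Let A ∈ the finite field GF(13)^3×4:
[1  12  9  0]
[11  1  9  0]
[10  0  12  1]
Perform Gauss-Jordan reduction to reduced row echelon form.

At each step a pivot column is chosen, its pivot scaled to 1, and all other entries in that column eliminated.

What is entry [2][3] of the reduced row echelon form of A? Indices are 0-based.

[1] R0 /= 1  ⇒  (1, 12, 9, 0)
     R1 -= 11·R0  ⇒  (0, 12, 1, 0)
     R2 -= 10·R0  ⇒  (0, 10, 0, 1)
[2] R1 /= 12  ⇒  (0, 1, 12, 0)
     R0 -= 12·R1  ⇒  (1, 0, 8, 0)
     R2 -= 10·R1  ⇒  (0, 0, 10, 1)
[3] R2 /= 10  ⇒  (0, 0, 1, 4)
     R0 -= 8·R2  ⇒  (1, 0, 0, 7)
     R1 -= 12·R2  ⇒  (0, 1, 0, 4)

M[2][3] = 4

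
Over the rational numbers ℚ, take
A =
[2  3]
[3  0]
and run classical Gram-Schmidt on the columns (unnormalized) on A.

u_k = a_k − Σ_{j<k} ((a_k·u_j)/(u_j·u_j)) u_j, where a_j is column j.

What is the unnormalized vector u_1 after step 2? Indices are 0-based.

Step 1: u_0 = a_0 = (2, 3).
Step 2: u_1 = a_1 − (6/13)·u_0 = (27/13, -18/13).

u_1 = (27/13, -18/13)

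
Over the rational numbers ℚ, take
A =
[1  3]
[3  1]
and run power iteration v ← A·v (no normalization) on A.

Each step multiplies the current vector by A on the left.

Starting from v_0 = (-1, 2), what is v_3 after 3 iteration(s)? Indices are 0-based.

v_0 = (-1, 2).
v_1 = A·v_0 = (5, -1).
v_2 = A·v_1 = (2, 14).
v_3 = A·v_2 = (44, 20).

v_3 = (44, 20)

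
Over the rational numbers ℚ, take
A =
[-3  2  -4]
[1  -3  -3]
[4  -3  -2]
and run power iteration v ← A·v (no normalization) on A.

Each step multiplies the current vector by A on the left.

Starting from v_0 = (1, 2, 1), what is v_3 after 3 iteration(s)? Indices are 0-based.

v_3 = (-41, -150, -103)

v_0 = (1, 2, 1).
v_1 = A·v_0 = (-3, -8, -4).
v_2 = A·v_1 = (9, 33, 20).
v_3 = A·v_2 = (-41, -150, -103).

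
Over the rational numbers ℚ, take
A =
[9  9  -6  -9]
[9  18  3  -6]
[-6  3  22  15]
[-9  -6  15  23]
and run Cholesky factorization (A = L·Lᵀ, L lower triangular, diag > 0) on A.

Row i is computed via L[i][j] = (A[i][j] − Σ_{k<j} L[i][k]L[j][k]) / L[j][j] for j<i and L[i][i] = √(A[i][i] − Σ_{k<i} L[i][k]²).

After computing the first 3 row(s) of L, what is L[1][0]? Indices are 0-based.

L[1][0] = 3

Step 1: L[0][0] = √(9) = 3.
  L[1][0] = (9) / L[0][0] = 3.
Step 2: L[1][1] = √(9) = 3.
  L[2][0] = (-6) / L[0][0] = -2.
  L[2][1] = (9) / L[1][1] = 3.
Step 3: L[2][2] = √(9) = 3.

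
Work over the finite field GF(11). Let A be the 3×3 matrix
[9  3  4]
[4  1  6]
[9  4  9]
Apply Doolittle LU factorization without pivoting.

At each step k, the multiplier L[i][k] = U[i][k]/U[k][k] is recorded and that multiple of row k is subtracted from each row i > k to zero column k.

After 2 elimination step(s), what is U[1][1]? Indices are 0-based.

U[1][1] = 7

[col 0] pivot 9
  R1 -= 9*R0 → (0, 7, 3)  (L[1][0] := 9)
  R2 -= 1*R0 → (0, 1, 5)  (L[2][0] := 1)
[col 1] pivot 7
  R2 -= 8*R1 → (0, 0, 3)  (L[2][1] := 8)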